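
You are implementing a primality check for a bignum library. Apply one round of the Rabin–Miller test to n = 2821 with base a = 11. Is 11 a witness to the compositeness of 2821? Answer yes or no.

n − 1 = 2820 = 2^2 · 705, so s = 2 and d = 705.
x_0 = 11^705 mod 2821 = 1828.
x_0 is neither 1 nor 2820, so continue squaring.
x_1 = 1828^2 mod 2821 = 1520.
Reached i = s−1 = 1 without hitting −1: 11 is a Miller–Rabin witness and 2821 is composite.

yes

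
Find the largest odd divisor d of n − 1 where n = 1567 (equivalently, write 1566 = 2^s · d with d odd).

783

Halving: 1566 → 783; 783 is odd.
So 1566 = 2^1 · 783.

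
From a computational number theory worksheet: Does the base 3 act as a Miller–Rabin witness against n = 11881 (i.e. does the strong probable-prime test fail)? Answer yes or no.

n − 1 = 11880 = 2^3 · 1485, so s = 3 and d = 1485.
x_0 = 3^1485 mod 11881 = 11773.
x_0 is neither 1 nor 11880, so continue squaring.
x_1 = 11773^2 mod 11881 = 11664.
x_2 = 11664^2 mod 11881 = 11446.
Reached i = s−1 = 2 without hitting −1: 3 is a Miller–Rabin witness and 11881 is composite.

yes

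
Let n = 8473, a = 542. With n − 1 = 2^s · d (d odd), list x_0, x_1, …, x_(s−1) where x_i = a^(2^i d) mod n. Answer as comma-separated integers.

n − 1 = 8472 = 2^3 · 1059, so s = 3 and d = 1059.
x_0 = 542^1059 mod 8473 = 2413.
x_1 = 2413^2 mod 8473 = 1618.
x_2 = 1618^2 mod 8473 = 8240.

2413, 1618, 8240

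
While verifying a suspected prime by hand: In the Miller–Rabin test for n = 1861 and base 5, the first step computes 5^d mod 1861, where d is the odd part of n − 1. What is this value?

n − 1 = 1860 = 2^2 · 465, so s = 2 and d = 465.
Repeated squaring mod 1861: 5^1 ≡ 5, 5^2 ≡ 25, 5^4 ≡ 625, 5^8 ≡ 1676, 5^16 ≡ 727, 5^32 ≡ 5, 5^64 ≡ 25, 5^128 ≡ 625, 5^256 ≡ 1676.
465 = 256 + 128 + 64 + 16 + 1, so 5^465 ≡ 1676·625·25·727·5 ≡ 1 (mod 1861).

1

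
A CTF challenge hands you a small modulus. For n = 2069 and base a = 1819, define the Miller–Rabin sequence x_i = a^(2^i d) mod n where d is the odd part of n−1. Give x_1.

2068

n − 1 = 2068 = 2^2 · 517, so s = 2 and d = 517.
x_0 = 1819^517 mod 2069 = 164.
x_1 = 164^2 mod 2069 = 2068.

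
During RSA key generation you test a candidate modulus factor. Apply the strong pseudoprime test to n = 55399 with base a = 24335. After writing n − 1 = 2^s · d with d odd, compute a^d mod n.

1

n − 1 = 55398 = 2^1 · 27699, so s = 1 and d = 27699.
24335^27699 mod 55399 = 1.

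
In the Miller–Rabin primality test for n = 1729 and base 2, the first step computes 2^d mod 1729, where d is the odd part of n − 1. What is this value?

n − 1 = 1728 = 2^6 · 27, so s = 6 and d = 27.
2^27 mod 1729 = 645.

645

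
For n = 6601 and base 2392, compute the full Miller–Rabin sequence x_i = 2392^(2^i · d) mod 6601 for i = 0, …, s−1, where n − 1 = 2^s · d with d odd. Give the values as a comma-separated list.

5221, 3312, 5083

n − 1 = 6600 = 2^3 · 825, so s = 3 and d = 825.
x_0 = 2392^825 mod 6601 = 5221.
x_1 = 5221^2 mod 6601 = 3312.
x_2 = 3312^2 mod 6601 = 5083.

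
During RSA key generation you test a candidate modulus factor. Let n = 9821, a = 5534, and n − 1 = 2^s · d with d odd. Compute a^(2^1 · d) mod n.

n − 1 = 9820 = 2^2 · 2455, so s = 2 and d = 2455.
x_0 = 5534^2455 mod 9821 = 6129.
x_1 = 6129^2 mod 9821 = 9137.

9137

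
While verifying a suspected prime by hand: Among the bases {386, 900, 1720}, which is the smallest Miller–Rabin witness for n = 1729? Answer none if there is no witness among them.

none

n − 1 = 1728 = 2^6 · 27, so s = 6 and d = 27.
Base 386: x_0 = 386^27 mod 1729 = 1. x_0 = 1, so 386 is not a witness.
Base 900: x_0 = 900^27 mod 1729 = 1. x_0 = 1, so 900 is not a witness.
Base 1720: x_0 = 1720^27 mod 1729 = 1728. x_0 = 1728 ≡ −1, so 1720 is not a witness.
No listed base is a witness for 1729.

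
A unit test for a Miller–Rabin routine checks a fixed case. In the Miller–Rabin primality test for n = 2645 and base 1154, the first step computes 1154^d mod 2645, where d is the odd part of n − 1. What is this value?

2304

n − 1 = 2644 = 2^2 · 661, so s = 2 and d = 661.
1154^661 mod 2645 = 2304.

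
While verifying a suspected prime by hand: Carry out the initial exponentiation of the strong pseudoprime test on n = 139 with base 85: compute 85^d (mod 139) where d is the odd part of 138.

n − 1 = 138 = 2^1 · 69, so s = 1 and d = 69.
By repeated squaring, 85^69 ≡ 138 (mod 139).

138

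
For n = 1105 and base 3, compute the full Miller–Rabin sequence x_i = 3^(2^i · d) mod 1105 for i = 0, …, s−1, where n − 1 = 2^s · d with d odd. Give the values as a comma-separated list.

1093, 144, 846, 781

n − 1 = 1104 = 2^4 · 69, so s = 4 and d = 69.
x_0 = 3^69 mod 1105 = 1093.
x_1 = 1093^2 mod 1105 = 144.
x_2 = 144^2 mod 1105 = 846.
x_3 = 846^2 mod 1105 = 781.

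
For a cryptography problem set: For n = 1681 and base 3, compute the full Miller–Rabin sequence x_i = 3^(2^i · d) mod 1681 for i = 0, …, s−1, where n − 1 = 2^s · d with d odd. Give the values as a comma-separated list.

n − 1 = 1680 = 2^4 · 105, so s = 4 and d = 105.
x_0 = 3^105 mod 1681 = 331.
x_1 = 331^2 mod 1681 = 296.
x_2 = 296^2 mod 1681 = 204.
x_3 = 204^2 mod 1681 = 1272.

331, 296, 204, 1272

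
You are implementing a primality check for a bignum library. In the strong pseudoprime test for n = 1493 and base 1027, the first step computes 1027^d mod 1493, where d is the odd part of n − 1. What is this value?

n − 1 = 1492 = 2^2 · 373, so s = 2 and d = 373.
By repeated squaring, 1027^373 ≡ 1492 (mod 1493).

1492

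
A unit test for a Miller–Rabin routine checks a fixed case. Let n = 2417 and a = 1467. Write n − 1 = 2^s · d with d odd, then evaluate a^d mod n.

n − 1 = 2416 = 2^4 · 151, so s = 4 and d = 151.
1467^151 mod 2417 = 1212.

1212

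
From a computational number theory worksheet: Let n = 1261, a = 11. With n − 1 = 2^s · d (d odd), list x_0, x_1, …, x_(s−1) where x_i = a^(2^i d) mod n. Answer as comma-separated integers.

512, 1117

n − 1 = 1260 = 2^2 · 315, so s = 2 and d = 315.
x_0 = 11^315 mod 1261 = 512.
x_1 = 512^2 mod 1261 = 1117.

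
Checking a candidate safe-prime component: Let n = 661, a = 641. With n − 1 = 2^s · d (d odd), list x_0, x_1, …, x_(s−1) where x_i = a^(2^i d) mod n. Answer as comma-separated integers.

n − 1 = 660 = 2^2 · 165, so s = 2 and d = 165.
x_0 = 641^165 mod 661 = 660.
x_1 = 660^2 mod 661 = 1.

660, 1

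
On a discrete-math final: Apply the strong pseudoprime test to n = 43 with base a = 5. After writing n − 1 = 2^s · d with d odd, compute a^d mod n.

42

n − 1 = 42 = 2^1 · 21, so s = 1 and d = 21.
5^21 mod 43 = 42.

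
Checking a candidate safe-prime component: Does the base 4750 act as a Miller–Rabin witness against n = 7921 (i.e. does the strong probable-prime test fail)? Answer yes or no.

n − 1 = 7920 = 2^4 · 495, so s = 4 and d = 495.
By repeated squaring, 4750^495 ≡ 927 (mod 7921).
x_0 = 4750^495 mod 7921 = 927.
x_0 is neither 1 nor 7920, so continue squaring.
x_1 = 927^2 mod 7921 = 3861.
x_2 = 3861^2 mod 7921 = 7920.
x_2 ≡ −1, so 4750 is not a witness.

no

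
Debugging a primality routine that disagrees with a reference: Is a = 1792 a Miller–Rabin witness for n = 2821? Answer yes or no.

n − 1 = 2820 = 2^2 · 705, so s = 2 and d = 705.
x_0 = 1792^705 mod 2821 = 931.
x_0 is neither 1 nor 2820, so continue squaring.
x_1 = 931^2 mod 2821 = 714.
Reached i = s−1 = 1 without hitting −1: 1792 is a Miller–Rabin witness and 2821 is composite.

yes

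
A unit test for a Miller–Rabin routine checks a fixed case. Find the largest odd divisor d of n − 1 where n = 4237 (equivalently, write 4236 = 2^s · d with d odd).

1059

Halving: 4236 → 2118 → 1059; 1059 is odd.
So 4236 = 2^2 · 1059.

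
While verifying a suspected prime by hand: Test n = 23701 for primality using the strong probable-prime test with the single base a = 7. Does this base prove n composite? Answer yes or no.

n − 1 = 23700 = 2^2 · 5925, so s = 2 and d = 5925.
Repeated squaring mod 23701: 7^1 ≡ 7, 7^2 ≡ 49, 7^4 ≡ 2401, 7^8 ≡ 5458, 7^16 ≡ 21308, 7^32 ≡ 14508, 7^64 ≡ 17184, 7^128 ≡ 22798, 7^256 ≡ 9575, 7^512 ≡ 5157, 7^1024 ≡ 2127, 7^2048 ≡ 20939, 7^4096 ≡ 20623.
5925 = 4096 + 1024 + 512 + 256 + 32 + 4 + 1, so 7^5925 ≡ 20623·2127·5157·9575·14508·2401·7 ≡ 21766 (mod 23701).
x_0 = 7^5925 mod 23701 = 21766.
x_0 is neither 1 nor 23700, so continue squaring.
x_1 = 21766^2 mod 23701 = 23168.
Reached i = s−1 = 1 without hitting −1: 7 is a Miller–Rabin witness and 23701 is composite.

yes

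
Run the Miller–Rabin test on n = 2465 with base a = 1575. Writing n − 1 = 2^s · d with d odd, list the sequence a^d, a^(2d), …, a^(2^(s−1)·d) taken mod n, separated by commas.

840, 610, 2350, 900, 1480

n − 1 = 2464 = 2^5 · 77, so s = 5 and d = 77.
x_0 = 1575^77 mod 2465 = 840.
x_1 = 840^2 mod 2465 = 610.
x_2 = 610^2 mod 2465 = 2350.
x_3 = 2350^2 mod 2465 = 900.
x_4 = 900^2 mod 2465 = 1480.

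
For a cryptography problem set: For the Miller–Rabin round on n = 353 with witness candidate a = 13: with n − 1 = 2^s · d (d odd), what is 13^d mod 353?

59

n − 1 = 352 = 2^5 · 11, so s = 5 and d = 11.
By repeated squaring, 13^11 ≡ 59 (mod 353).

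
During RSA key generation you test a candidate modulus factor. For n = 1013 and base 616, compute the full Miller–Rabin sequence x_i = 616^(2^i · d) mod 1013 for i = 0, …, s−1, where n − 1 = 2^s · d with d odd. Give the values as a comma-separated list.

1, 1

n − 1 = 1012 = 2^2 · 253, so s = 2 and d = 253.
x_0 = 616^253 mod 1013 = 1.
x_1 = 1^2 mod 1013 = 1.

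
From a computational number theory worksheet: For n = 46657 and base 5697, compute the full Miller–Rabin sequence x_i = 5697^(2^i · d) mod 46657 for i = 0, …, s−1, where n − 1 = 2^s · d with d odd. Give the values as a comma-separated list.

n − 1 = 46656 = 2^6 · 729, so s = 6 and d = 729.
x_0 = 5697^729 mod 46657 = 22088.
x_1 = 22088^2 mod 46657 = 34152.
x_2 = 34152^2 mod 46657 = 27418.
x_3 = 27418^2 mod 46657 = 9140.
x_4 = 9140^2 mod 46657 = 23570.
x_5 = 23570^2 mod 46657 = 1.

22088, 34152, 27418, 9140, 23570, 1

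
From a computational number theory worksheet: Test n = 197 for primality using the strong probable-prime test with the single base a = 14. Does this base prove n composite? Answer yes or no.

n − 1 = 196 = 2^2 · 49, so s = 2 and d = 49.
Repeated squaring mod 197: 14^1 ≡ 14, 14^2 ≡ 196, 14^4 ≡ 1, 14^8 ≡ 1, 14^16 ≡ 1, 14^32 ≡ 1.
49 = 32 + 16 + 1, so 14^49 ≡ 1·1·14 ≡ 14 (mod 197).
x_0 = 14^49 mod 197 = 14.
x_0 is neither 1 nor 196, so continue squaring.
x_1 = 14^2 mod 197 = 196.
x_1 ≡ −1, so 14 is not a witness.

no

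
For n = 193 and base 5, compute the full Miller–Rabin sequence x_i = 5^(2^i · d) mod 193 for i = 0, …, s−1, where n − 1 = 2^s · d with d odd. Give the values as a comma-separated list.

125, 185, 64, 43, 112, 192

n − 1 = 192 = 2^6 · 3, so s = 6 and d = 3.
x_0 = 5^3 mod 193 = 125.
x_1 = 125^2 mod 193 = 185.
x_2 = 185^2 mod 193 = 64.
x_3 = 64^2 mod 193 = 43.
x_4 = 43^2 mod 193 = 112.
x_5 = 112^2 mod 193 = 192.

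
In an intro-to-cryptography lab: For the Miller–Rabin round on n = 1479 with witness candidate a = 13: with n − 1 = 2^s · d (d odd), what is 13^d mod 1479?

4

n − 1 = 1478 = 2^1 · 739, so s = 1 and d = 739.
13^739 mod 1479 = 4.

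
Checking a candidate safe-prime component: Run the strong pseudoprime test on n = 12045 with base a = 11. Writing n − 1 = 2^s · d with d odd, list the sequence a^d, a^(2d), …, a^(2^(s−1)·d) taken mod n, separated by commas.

n − 1 = 12044 = 2^2 · 3011, so s = 2 and d = 3011.
x_0 = 11^3011 mod 12045 = 10571.
x_1 = 10571^2 mod 12045 = 4576.

10571, 4576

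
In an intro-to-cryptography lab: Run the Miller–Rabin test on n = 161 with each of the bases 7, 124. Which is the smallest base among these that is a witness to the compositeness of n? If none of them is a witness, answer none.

n − 1 = 160 = 2^5 · 5, so s = 5 and d = 5.
Base 7: x_0 = 7^5 mod 161 = 63. x_0 is neither 1 nor 160, so continue squaring. x_1 = 63^2 mod 161 = 105. x_2 = 105^2 mod 161 = 77. x_3 = 77^2 mod 161 = 133. x_4 = 133^2 mod 161 = 140. Reached i = s−1 = 4 without hitting −1: 7 is a Miller–Rabin witness and 161 is composite.
Base 124: x_0 = 124^5 mod 161 = 31. x_0 is neither 1 nor 160, so continue squaring. x_1 = 31^2 mod 161 = 156. x_2 = 156^2 mod 161 = 25. x_3 = 25^2 mod 161 = 142. x_4 = 142^2 mod 161 = 39. Reached i = s−1 = 4 without hitting −1: 124 is a Miller–Rabin witness and 161 is composite.
The smallest witness among the given bases is 7.

7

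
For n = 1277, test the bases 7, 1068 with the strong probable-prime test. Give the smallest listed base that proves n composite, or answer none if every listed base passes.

n − 1 = 1276 = 2^2 · 319, so s = 2 and d = 319.
Base 7: x_0 = 7^319 mod 1277 = 113. x_0 is neither 1 nor 1276, so continue squaring. x_1 = 113^2 mod 1277 = 1276. x_1 ≡ −1, so 7 is not a witness.
Base 1068: x_0 = 1068^319 mod 1277 = 1276. x_0 = 1276 ≡ −1, so 1068 is not a witness.
No listed base is a witness for 1277.

none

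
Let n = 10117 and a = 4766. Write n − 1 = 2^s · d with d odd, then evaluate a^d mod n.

n − 1 = 10116 = 2^2 · 2529, so s = 2 and d = 2529.
4766^2529 mod 10117 = 3834.

3834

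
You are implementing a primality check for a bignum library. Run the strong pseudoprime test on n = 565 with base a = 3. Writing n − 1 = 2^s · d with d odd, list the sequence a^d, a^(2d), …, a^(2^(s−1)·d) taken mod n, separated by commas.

n − 1 = 564 = 2^2 · 141, so s = 2 and d = 141.
x_0 = 3^141 mod 565 = 68.
x_1 = 68^2 mod 565 = 104.

68, 104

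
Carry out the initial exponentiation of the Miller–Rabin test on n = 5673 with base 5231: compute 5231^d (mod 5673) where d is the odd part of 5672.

n − 1 = 5672 = 2^3 · 709, so s = 3 and d = 709.
Repeated squaring mod 5673: 5231^1 ≡ 5231, 5231^2 ≡ 2482, 5231^4 ≡ 5119, 5231^8 ≡ 574, 5231^16 ≡ 442, 5231^32 ≡ 2482, 5231^64 ≡ 5119, 5231^128 ≡ 574, 5231^256 ≡ 442, 5231^512 ≡ 2482.
709 = 512 + 128 + 64 + 4 + 1, so 5231^709 ≡ 2482·574·5119·5119·5231 ≡ 554 (mod 5673).

554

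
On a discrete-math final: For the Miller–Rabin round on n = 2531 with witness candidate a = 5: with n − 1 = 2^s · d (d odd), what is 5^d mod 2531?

1

n − 1 = 2530 = 2^1 · 1265, so s = 1 and d = 1265.
5^1265 mod 2531 = 1.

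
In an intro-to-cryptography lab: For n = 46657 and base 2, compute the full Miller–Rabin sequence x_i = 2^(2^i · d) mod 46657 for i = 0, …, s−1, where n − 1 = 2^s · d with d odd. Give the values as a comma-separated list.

n − 1 = 46656 = 2^6 · 729, so s = 6 and d = 729.
x_0 = 2^729 mod 46657 = 512.
x_1 = 512^2 mod 46657 = 28859.
x_2 = 28859^2 mod 46657 = 14431.
x_3 = 14431^2 mod 46657 = 23570.
x_4 = 23570^2 mod 46657 = 1.
x_5 = 1^2 mod 46657 = 1.

512, 28859, 14431, 23570, 1, 1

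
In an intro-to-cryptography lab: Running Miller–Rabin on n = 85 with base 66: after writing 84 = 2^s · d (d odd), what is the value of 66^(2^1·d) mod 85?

21

n − 1 = 84 = 2^2 · 21, so s = 2 and d = 21.
x_0 = 66^21 mod 85 = 36.
x_1 = 36^2 mod 85 = 21.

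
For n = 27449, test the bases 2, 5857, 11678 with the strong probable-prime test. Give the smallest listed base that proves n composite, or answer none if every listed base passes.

n − 1 = 27448 = 2^3 · 3431, so s = 3 and d = 3431.
Base 2: x_0 = 2^3431 mod 27449 = 27448. x_0 = 27448 ≡ −1, so 2 is not a witness.
Base 5857: x_0 = 5857^3431 mod 27449 = 15955. x_0 is neither 1 nor 27448, so continue squaring. x_1 = 15955^2 mod 27449 = 27448. x_1 ≡ −1, so 5857 is not a witness.
Base 11678: x_0 = 11678^3431 mod 27449 = 11494. x_0 is neither 1 nor 27448, so continue squaring. x_1 = 11494^2 mod 27449 = 27448. x_1 ≡ −1, so 11678 is not a witness.
No listed base is a witness for 27449.

none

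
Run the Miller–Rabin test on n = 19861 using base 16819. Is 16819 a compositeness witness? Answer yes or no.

n − 1 = 19860 = 2^2 · 4965, so s = 2 and d = 4965.
Repeated squaring mod 19861: 16819^1 ≡ 16819, 16819^2 ≡ 18399, 16819^4 ≡ 12317, 16819^8 ≡ 10171, 16819^16 ≡ 13153, 16819^32 ≡ 12099, 16819^64 ≡ 10231, 16819^128 ≡ 5891, 16819^256 ≡ 6714, 16819^512 ≡ 13187, 16819^1024 ≡ 13914, 16819^2048 ≡ 14229, 16819^4096 ≡ 1407.
4965 = 4096 + 512 + 256 + 64 + 32 + 4 + 1, so 16819^4965 ≡ 1407·13187·6714·10231·12099·12317·16819 ≡ 16268 (mod 19861).
x_0 = 16819^4965 mod 19861 = 16268.
x_0 is neither 1 nor 19860, so continue squaring.
x_1 = 16268^2 mod 19861 = 19860.
x_1 ≡ −1, so 16819 is not a witness.

no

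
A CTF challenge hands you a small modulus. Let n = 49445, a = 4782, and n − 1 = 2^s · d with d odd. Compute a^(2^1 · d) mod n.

39279

n − 1 = 49444 = 2^2 · 12361, so s = 2 and d = 12361.
x_0 = 4782^12361 mod 49445 = 42292.
x_1 = 42292^2 mod 49445 = 39279.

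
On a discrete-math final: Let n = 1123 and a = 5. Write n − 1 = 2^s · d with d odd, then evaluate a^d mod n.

n − 1 = 1122 = 2^1 · 561, so s = 1 and d = 561.
By repeated squaring, 5^561 ≡ 1122 (mod 1123).

1122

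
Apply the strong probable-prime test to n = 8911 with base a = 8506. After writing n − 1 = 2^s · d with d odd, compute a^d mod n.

n − 1 = 8910 = 2^1 · 4455, so s = 1 and d = 4455.
Repeated squaring mod 8911: 8506^1 ≡ 8506, 8506^2 ≡ 3627, 8506^4 ≡ 2493, 8506^8 ≡ 4082, 8506^16 ≡ 8065, 8506^32 ≡ 2836, 8506^64 ≡ 5174, 8506^128 ≡ 1632, 8506^256 ≡ 7946, 8506^512 ≡ 4481, 8506^1024 ≡ 2878, 8506^2048 ≡ 4565, 8506^4096 ≡ 5307.
4455 = 4096 + 256 + 64 + 32 + 4 + 2 + 1, so 8506^4455 ≡ 5307·7946·5174·2836·2493·3627·8506 ≡ 6098 (mod 8911).

6098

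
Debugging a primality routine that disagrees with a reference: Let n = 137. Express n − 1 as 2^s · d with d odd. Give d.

Halving: 136 → 68 → 34 → 17; 17 is odd.
So 136 = 2^3 · 17.

17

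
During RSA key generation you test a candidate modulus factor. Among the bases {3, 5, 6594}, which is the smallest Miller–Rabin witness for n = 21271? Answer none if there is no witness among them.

n − 1 = 21270 = 2^1 · 10635, so s = 1 and d = 10635.
Base 3: x_0 = 3^10635 mod 21271 = 1660. x_0 ∉ {1, 21270} and s = 1, so 3 is a Miller–Rabin witness and 21271 is composite.
Base 5: x_0 = 5^10635 mod 21271 = 20450. x_0 ∉ {1, 21270} and s = 1, so 5 is a Miller–Rabin witness and 21271 is composite.
Base 6594: x_0 = 6594^10635 mod 21271 = 2346. x_0 ∉ {1, 21270} and s = 1, so 6594 is a Miller–Rabin witness and 21271 is composite.
The smallest witness among the given bases is 3.

3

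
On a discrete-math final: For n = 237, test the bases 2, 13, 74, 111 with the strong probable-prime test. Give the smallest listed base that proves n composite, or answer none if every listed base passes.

n − 1 = 236 = 2^2 · 59, so s = 2 and d = 59.
Base 2: x_0 = 2^59 mod 237 = 167. x_0 is neither 1 nor 236, so continue squaring. x_1 = 167^2 mod 237 = 160. Reached i = s−1 = 1 without hitting −1: 2 is a Miller–Rabin witness and 237 is composite.
Base 13: x_0 = 13^59 mod 237 = 31. x_0 is neither 1 nor 236, so continue squaring. x_1 = 31^2 mod 237 = 13. Reached i = s−1 = 1 without hitting −1: 13 is a Miller–Rabin witness and 237 is composite.
Base 74: x_0 = 74^59 mod 237 = 59. x_0 is neither 1 nor 236, so continue squaring. x_1 = 59^2 mod 237 = 163. Reached i = s−1 = 1 without hitting −1: 74 is a Miller–Rabin witness and 237 is composite.
Base 111: x_0 = 111^59 mod 237 = 36. x_0 is neither 1 nor 236, so continue squaring. x_1 = 36^2 mod 237 = 111. Reached i = s−1 = 1 without hitting −1: 111 is a Miller–Rabin witness and 237 is composite.
The smallest witness among the given bases is 2.

2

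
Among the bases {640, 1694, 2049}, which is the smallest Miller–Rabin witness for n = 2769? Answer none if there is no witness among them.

n − 1 = 2768 = 2^4 · 173, so s = 4 and d = 173.
Base 640: x_0 = 640^173 mod 2769 = 2557. x_0 is neither 1 nor 2768, so continue squaring. x_1 = 2557^2 mod 2769 = 640. x_2 = 640^2 mod 2769 = 2557. x_3 = 2557^2 mod 2769 = 640. Reached i = s−1 = 3 without hitting −1: 640 is a Miller–Rabin witness and 2769 is composite.
Base 1694: x_0 = 1694^173 mod 2769 = 803. x_0 is neither 1 nor 2768, so continue squaring. x_1 = 803^2 mod 2769 = 2401. x_2 = 2401^2 mod 2769 = 2512. x_3 = 2512^2 mod 2769 = 2362. Reached i = s−1 = 3 without hitting −1: 1694 is a Miller–Rabin witness and 2769 is composite.
Base 2049: x_0 = 2049^173 mod 2769 = 2010. x_0 is neither 1 nor 2768, so continue squaring. x_1 = 2010^2 mod 2769 = 129. x_2 = 129^2 mod 2769 = 27. x_3 = 27^2 mod 2769 = 729. Reached i = s−1 = 3 without hitting −1: 2049 is a Miller–Rabin witness and 2769 is composite.
The smallest witness among the given bases is 640.

640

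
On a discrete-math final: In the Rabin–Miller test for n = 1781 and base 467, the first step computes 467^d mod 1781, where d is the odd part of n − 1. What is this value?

n − 1 = 1780 = 2^2 · 445, so s = 2 and d = 445.
467^445 mod 1781 = 1078.

1078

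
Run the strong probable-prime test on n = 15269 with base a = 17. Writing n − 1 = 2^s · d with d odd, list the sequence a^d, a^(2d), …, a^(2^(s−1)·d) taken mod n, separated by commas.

n − 1 = 15268 = 2^2 · 3817, so s = 2 and d = 3817.
x_0 = 17^3817 mod 15269 = 7026.
x_1 = 7026^2 mod 15269 = 15268.

7026, 15268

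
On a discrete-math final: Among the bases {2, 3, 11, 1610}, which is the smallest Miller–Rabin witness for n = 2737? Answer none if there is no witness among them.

2

n − 1 = 2736 = 2^4 · 171, so s = 4 and d = 171.
Base 2: x_0 = 2^171 mod 2737 = 1674. x_0 is neither 1 nor 2736, so continue squaring. x_1 = 1674^2 mod 2737 = 2325. x_2 = 2325^2 mod 2737 = 50. x_3 = 50^2 mod 2737 = 2500. Reached i = s−1 = 3 without hitting −1: 2 is a Miller–Rabin witness and 2737 is composite.
Base 3: x_0 = 3^171 mod 2737 = 1350. x_0 is neither 1 nor 2736, so continue squaring. x_1 = 1350^2 mod 2737 = 2395. x_2 = 2395^2 mod 2737 = 2010. x_3 = 2010^2 mod 2737 = 288. Reached i = s−1 = 3 without hitting −1: 3 is a Miller–Rabin witness and 2737 is composite.
Base 11: x_0 = 11^171 mod 2737 = 267. x_0 is neither 1 nor 2736, so continue squaring. x_1 = 267^2 mod 2737 = 127. x_2 = 127^2 mod 2737 = 2444. x_3 = 2444^2 mod 2737 = 1002. Reached i = s−1 = 3 without hitting −1: 11 is a Miller–Rabin witness and 2737 is composite.
Base 1610: x_0 = 1610^171 mod 2737 = 805. x_0 is neither 1 nor 2736, so continue squaring. x_1 = 805^2 mod 2737 = 2093. x_2 = 2093^2 mod 2737 = 1449. x_3 = 1449^2 mod 2737 = 322. Reached i = s−1 = 3 without hitting −1: 1610 is a Miller–Rabin witness and 2737 is composite.
The smallest witness among the given bases is 2.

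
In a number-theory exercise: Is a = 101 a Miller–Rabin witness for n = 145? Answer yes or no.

n − 1 = 144 = 2^4 · 9, so s = 4 and d = 9.
x_0 = 101^9 mod 145 = 61.
x_0 is neither 1 nor 144, so continue squaring.
x_1 = 61^2 mod 145 = 96.
x_2 = 96^2 mod 145 = 81.
x_3 = 81^2 mod 145 = 36.
Reached i = s−1 = 3 without hitting −1: 101 is a Miller–Rabin witness and 145 is composite.

yes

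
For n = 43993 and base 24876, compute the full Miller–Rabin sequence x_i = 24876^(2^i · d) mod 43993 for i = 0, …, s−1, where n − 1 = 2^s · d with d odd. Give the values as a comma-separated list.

n − 1 = 43992 = 2^3 · 5499, so s = 3 and d = 5499.
x_0 = 24876^5499 mod 43993 = 24902.
x_1 = 24902^2 mod 43993 = 28269.
x_2 = 28269^2 mod 43993 = 3516.

24902, 28269, 3516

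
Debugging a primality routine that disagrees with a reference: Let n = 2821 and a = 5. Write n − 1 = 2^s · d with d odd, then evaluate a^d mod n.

n − 1 = 2820 = 2^2 · 705, so s = 2 and d = 705.
5^705 mod 2821 = 993.

993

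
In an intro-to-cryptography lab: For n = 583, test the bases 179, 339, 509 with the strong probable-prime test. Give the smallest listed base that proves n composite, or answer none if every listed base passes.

179

n − 1 = 582 = 2^1 · 291, so s = 1 and d = 291.
Base 179: x_0 = 179^291 mod 583 = 564. x_0 ∉ {1, 582} and s = 1, so 179 is a Miller–Rabin witness and 583 is composite.
Base 339: x_0 = 339^291 mod 583 = 185. x_0 ∉ {1, 582} and s = 1, so 339 is a Miller–Rabin witness and 583 is composite.
Base 509: x_0 = 509^291 mod 583 = 80. x_0 ∉ {1, 582} and s = 1, so 509 is a Miller–Rabin witness and 583 is composite.
The smallest witness among the given bases is 179.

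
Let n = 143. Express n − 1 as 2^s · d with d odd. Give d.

Halving: 142 → 71; 71 is odd.
So 142 = 2^1 · 71.

71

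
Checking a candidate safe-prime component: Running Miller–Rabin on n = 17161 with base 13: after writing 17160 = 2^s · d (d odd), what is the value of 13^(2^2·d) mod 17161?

n − 1 = 17160 = 2^3 · 2145, so s = 3 and d = 2145.
x_0 = 13^2145 mod 17161 = 3407.
x_1 = 3407^2 mod 17161 = 6813.
x_2 = 6813^2 mod 17161 = 13625.

13625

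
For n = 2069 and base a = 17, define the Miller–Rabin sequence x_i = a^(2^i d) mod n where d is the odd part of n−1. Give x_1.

n − 1 = 2068 = 2^2 · 517, so s = 2 and d = 517.
x_0 = 17^517 mod 2069 = 164.
x_1 = 164^2 mod 2069 = 2068.

2068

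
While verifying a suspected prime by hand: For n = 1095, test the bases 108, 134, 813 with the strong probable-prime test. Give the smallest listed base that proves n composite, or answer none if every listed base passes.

108

n − 1 = 1094 = 2^1 · 547, so s = 1 and d = 547.
Base 108: x_0 = 108^547 mod 1095 = 12. x_0 ∉ {1, 1094} and s = 1, so 108 is a Miller–Rabin witness and 1095 is composite.
Base 134: x_0 = 134^547 mod 1095 = 899. x_0 ∉ {1, 1094} and s = 1, so 134 is a Miller–Rabin witness and 1095 is composite.
Base 813: x_0 = 813^547 mod 1095 = 927. x_0 ∉ {1, 1094} and s = 1, so 813 is a Miller–Rabin witness and 1095 is composite.
The smallest witness among the given bases is 108.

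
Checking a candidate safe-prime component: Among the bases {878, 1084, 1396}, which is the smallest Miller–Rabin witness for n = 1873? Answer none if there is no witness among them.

n − 1 = 1872 = 2^4 · 117, so s = 4 and d = 117.
Base 878: x_0 = 878^117 mod 1873 = 1654. x_0 is neither 1 nor 1872, so continue squaring. x_1 = 1654^2 mod 1873 = 1136. x_2 = 1136^2 mod 1873 = 1872. x_2 ≡ −1, so 878 is not a witness.
Base 1084: x_0 = 1084^117 mod 1873 = 1. x_0 = 1, so 1084 is not a witness.
Base 1396: x_0 = 1396^117 mod 1873 = 1228. x_0 is neither 1 nor 1872, so continue squaring. x_1 = 1228^2 mod 1873 = 219. x_2 = 219^2 mod 1873 = 1136. x_3 = 1136^2 mod 1873 = 1872. x_3 ≡ −1, so 1396 is not a witness.
No listed base is a witness for 1873.

none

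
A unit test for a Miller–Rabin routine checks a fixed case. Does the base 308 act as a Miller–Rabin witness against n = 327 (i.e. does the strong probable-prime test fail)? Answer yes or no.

n − 1 = 326 = 2^1 · 163, so s = 1 and d = 163.
x_0 = 308^163 mod 327 = 128.
x_0 ∉ {1, 326} and s = 1, so 308 is a Miller–Rabin witness and 327 is composite.

yes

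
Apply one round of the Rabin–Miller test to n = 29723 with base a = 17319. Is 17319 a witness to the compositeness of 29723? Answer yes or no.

n − 1 = 29722 = 2^1 · 14861, so s = 1 and d = 14861.
x_0 = 17319^14861 mod 29723 = 29722.
x_0 = 29722 ≡ −1, so 17319 is not a witness.

no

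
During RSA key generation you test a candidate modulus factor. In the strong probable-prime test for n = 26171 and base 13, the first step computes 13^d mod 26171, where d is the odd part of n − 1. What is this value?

n − 1 = 26170 = 2^1 · 13085, so s = 1 and d = 13085.
Repeated squaring mod 26171: 13^1 ≡ 13, 13^2 ≡ 169, 13^4 ≡ 2390, 13^8 ≡ 6822, 13^16 ≡ 7646, 13^32 ≡ 21473, 13^64 ≡ 9051, 13^128 ≡ 5371, 13^256 ≡ 7199, 13^512 ≡ 7021, 13^1024 ≡ 14448, 13^2048 ≡ 4808, 13^4096 ≡ 7871, 13^8192 ≡ 5884.
13085 = 8192 + 4096 + 512 + 256 + 16 + 8 + 4 + 1, so 13^13085 ≡ 5884·7871·7021·7199·7646·6822·2390·13 ≡ 26170 (mod 26171).

26170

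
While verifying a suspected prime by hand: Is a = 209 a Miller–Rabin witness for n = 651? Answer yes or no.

n − 1 = 650 = 2^1 · 325, so s = 1 and d = 325.
Repeated squaring mod 651: 209^1 ≡ 209, 209^2 ≡ 64, 209^4 ≡ 190, 209^8 ≡ 295, 209^16 ≡ 442, 209^32 ≡ 64, 209^64 ≡ 190, 209^128 ≡ 295, 209^256 ≡ 442.
325 = 256 + 64 + 4 + 1, so 209^325 ≡ 442·190·190·209 ≡ 650 (mod 651).
x_0 = 209^325 mod 651 = 650.
x_0 = 650 ≡ −1, so 209 is not a witness.

no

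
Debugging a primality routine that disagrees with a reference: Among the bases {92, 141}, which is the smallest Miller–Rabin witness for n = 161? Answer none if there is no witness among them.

n − 1 = 160 = 2^5 · 5, so s = 5 and d = 5.
Base 92: x_0 = 92^5 mod 161 = 92. x_0 is neither 1 nor 160, so continue squaring. x_1 = 92^2 mod 161 = 92. x_2 = 92^2 mod 161 = 92. x_3 = 92^2 mod 161 = 92. x_4 = 92^2 mod 161 = 92. Reached i = s−1 = 4 without hitting −1: 92 is a Miller–Rabin witness and 161 is composite.
Base 141: x_0 = 141^5 mod 161 = 36. x_0 is neither 1 nor 160, so continue squaring. x_1 = 36^2 mod 161 = 8. x_2 = 8^2 mod 161 = 64. x_3 = 64^2 mod 161 = 71. x_4 = 71^2 mod 161 = 50. Reached i = s−1 = 4 without hitting −1: 141 is a Miller–Rabin witness and 161 is composite.
The smallest witness among the given bases is 92.

92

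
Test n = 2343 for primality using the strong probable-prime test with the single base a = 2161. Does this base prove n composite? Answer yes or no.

yes

n − 1 = 2342 = 2^1 · 1171, so s = 1 and d = 1171.
x_0 = 2161^1171 mod 2343 = 1072.
x_0 ∉ {1, 2342} and s = 1, so 2161 is a Miller–Rabin witness and 2343 is composite.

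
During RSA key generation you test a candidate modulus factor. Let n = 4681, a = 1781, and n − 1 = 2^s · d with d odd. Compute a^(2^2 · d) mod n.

n − 1 = 4680 = 2^3 · 585, so s = 3 and d = 585.
Repeated squaring mod 4681: 1781^1 ≡ 1781, 1781^2 ≡ 2924, 1781^4 ≡ 2270, 1781^8 ≡ 3800, 1781^16 ≡ 3796, 1781^32 ≡ 1498, 1781^64 ≡ 1805, 1781^128 ≡ 49, 1781^256 ≡ 2401, 1781^512 ≡ 2490.
585 = 512 + 64 + 8 + 1, so 1781^585 ≡ 2490·1805·3800·1781 ≡ 2357 (mod 4681).
x_0 = 2357.
x_1 = 2357^2 mod 4681 = 3783.
x_2 = 3783^2 mod 4681 = 1272.

1272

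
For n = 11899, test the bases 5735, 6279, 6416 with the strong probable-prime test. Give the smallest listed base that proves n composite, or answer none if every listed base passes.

n − 1 = 11898 = 2^1 · 5949, so s = 1 and d = 5949.
Base 5735: x_0 = 5735^5949 mod 11899 = 11898. x_0 = 11898 ≡ −1, so 5735 is not a witness.
Base 6279: x_0 = 6279^5949 mod 11899 = 1. x_0 = 1, so 6279 is not a witness.
Base 6416: x_0 = 6416^5949 mod 11899 = 11898. x_0 = 11898 ≡ −1, so 6416 is not a witness.
No listed base is a witness for 11899.

none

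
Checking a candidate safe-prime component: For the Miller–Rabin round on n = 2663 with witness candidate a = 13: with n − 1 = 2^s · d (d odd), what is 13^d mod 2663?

2662

n − 1 = 2662 = 2^1 · 1331, so s = 1 and d = 1331.
Repeated squaring mod 2663: 13^1 ≡ 13, 13^2 ≡ 169, 13^4 ≡ 1931, 13^8 ≡ 561, 13^16 ≡ 487, 13^32 ≡ 162, 13^64 ≡ 2277, 13^128 ≡ 2531, 13^256 ≡ 1446, 13^512 ≡ 461, 13^1024 ≡ 2144.
1331 = 1024 + 256 + 32 + 16 + 2 + 1, so 13^1331 ≡ 2144·1446·162·487·169·13 ≡ 2662 (mod 2663).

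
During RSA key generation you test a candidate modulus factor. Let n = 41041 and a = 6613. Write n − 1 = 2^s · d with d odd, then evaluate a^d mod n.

30876

n − 1 = 41040 = 2^4 · 2565, so s = 4 and d = 2565.
6613^2565 mod 41041 = 30876.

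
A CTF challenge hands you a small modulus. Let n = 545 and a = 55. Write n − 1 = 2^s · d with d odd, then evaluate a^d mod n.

n − 1 = 544 = 2^5 · 17, so s = 5 and d = 17.
Repeated squaring mod 545: 55^1 ≡ 55, 55^2 ≡ 300, 55^4 ≡ 75, 55^8 ≡ 175, 55^16 ≡ 105.
17 = 16 + 1, so 55^17 ≡ 105·55 ≡ 325 (mod 545).

325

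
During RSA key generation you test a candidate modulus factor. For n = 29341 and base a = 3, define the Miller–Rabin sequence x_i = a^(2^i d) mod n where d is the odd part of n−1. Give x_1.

n − 1 = 29340 = 2^2 · 7335, so s = 2 and d = 7335.
Repeated squaring mod 29341: 3^1 ≡ 3, 3^2 ≡ 9, 3^4 ≡ 81, 3^8 ≡ 6561, 3^16 ≡ 3474, 3^32 ≡ 9525, 3^64 ≡ 3253, 3^128 ≡ 19249, 3^256 ≡ 5853, 3^512 ≡ 16662, 3^1024 ≡ 27043, 3^2048 ≡ 28765, 3^4096 ≡ 9025.
7335 = 4096 + 2048 + 1024 + 128 + 32 + 4 + 2 + 1, so 3^7335 ≡ 9025·28765·27043·19249·9525·81·9·3 ≡ 22569 (mod 29341).
x_0 = 22569.
x_1 = 22569^2 mod 29341 = 1.

1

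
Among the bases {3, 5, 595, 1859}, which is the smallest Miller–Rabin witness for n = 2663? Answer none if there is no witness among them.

none

n − 1 = 2662 = 2^1 · 1331, so s = 1 and d = 1331.
Base 3: x_0 = 3^1331 mod 2663 = 1. x_0 = 1, so 3 is not a witness.
Base 5: x_0 = 5^1331 mod 2663 = 2662. x_0 = 2662 ≡ −1, so 5 is not a witness.
Base 595: x_0 = 595^1331 mod 2663 = 1. x_0 = 1, so 595 is not a witness.
Base 1859: x_0 = 1859^1331 mod 2663 = 2662. x_0 = 2662 ≡ −1, so 1859 is not a witness.
No listed base is a witness for 2663.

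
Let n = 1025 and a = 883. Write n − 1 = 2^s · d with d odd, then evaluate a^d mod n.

n − 1 = 1024 = 2^10 · 1, so s = 10 and d = 1.
883^1 mod 1025 = 883.

883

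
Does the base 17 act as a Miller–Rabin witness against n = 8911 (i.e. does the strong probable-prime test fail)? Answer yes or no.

yes

n − 1 = 8910 = 2^1 · 4455, so s = 1 and d = 4455.
x_0 = 17^4455 mod 8911 = 2547.
x_0 ∉ {1, 8910} and s = 1, so 17 is a Miller–Rabin witness and 8911 is composite.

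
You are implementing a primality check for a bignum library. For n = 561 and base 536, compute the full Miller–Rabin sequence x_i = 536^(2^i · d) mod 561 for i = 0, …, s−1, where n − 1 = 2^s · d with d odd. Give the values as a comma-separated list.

32, 463, 67, 1

n − 1 = 560 = 2^4 · 35, so s = 4 and d = 35.
x_0 = 536^35 mod 561 = 32.
x_1 = 32^2 mod 561 = 463.
x_2 = 463^2 mod 561 = 67.
x_3 = 67^2 mod 561 = 1.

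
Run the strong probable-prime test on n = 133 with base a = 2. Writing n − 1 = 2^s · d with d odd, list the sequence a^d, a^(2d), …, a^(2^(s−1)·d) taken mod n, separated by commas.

n − 1 = 132 = 2^2 · 33, so s = 2 and d = 33.
x_0 = 2^33 mod 133 = 50.
x_1 = 50^2 mod 133 = 106.

50, 106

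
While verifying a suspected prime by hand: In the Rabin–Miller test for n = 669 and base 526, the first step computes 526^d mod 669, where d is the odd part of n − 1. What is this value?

n − 1 = 668 = 2^2 · 167, so s = 2 and d = 167.
Repeated squaring mod 669: 526^1 ≡ 526, 526^2 ≡ 379, 526^4 ≡ 475, 526^8 ≡ 172, 526^16 ≡ 148, 526^32 ≡ 496, 526^64 ≡ 493, 526^128 ≡ 202.
167 = 128 + 32 + 4 + 2 + 1, so 526^167 ≡ 202·496·475·379·526 ≡ 307 (mod 669).

307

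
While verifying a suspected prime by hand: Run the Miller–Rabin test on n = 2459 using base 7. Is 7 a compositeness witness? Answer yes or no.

no

n − 1 = 2458 = 2^1 · 1229, so s = 1 and d = 1229.
Repeated squaring mod 2459: 7^1 ≡ 7, 7^2 ≡ 49, 7^4 ≡ 2401, 7^8 ≡ 905, 7^16 ≡ 178, 7^32 ≡ 2176, 7^64 ≡ 1401, 7^128 ≡ 519, 7^256 ≡ 1330, 7^512 ≡ 879, 7^1024 ≡ 515.
1229 = 1024 + 128 + 64 + 8 + 4 + 1, so 7^1229 ≡ 515·519·1401·905·2401·7 ≡ 2458 (mod 2459).
x_0 = 7^1229 mod 2459 = 2458.
x_0 = 2458 ≡ −1, so 7 is not a witness.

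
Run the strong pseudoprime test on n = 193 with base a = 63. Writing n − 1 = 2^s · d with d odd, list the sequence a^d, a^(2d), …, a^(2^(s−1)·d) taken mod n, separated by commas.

112, 192, 1, 1, 1, 1

n − 1 = 192 = 2^6 · 3, so s = 6 and d = 3.
x_0 = 63^3 mod 193 = 112.
x_1 = 112^2 mod 193 = 192.
x_2 = 192^2 mod 193 = 1.
x_3 = 1^2 mod 193 = 1.
x_4 = 1^2 mod 193 = 1.
x_5 = 1^2 mod 193 = 1.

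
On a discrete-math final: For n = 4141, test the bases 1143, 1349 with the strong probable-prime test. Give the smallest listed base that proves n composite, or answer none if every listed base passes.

none

n − 1 = 4140 = 2^2 · 1035, so s = 2 and d = 1035.
Base 1143: x_0 = 1143^1035 mod 4141 = 91. x_0 is neither 1 nor 4140, so continue squaring. x_1 = 91^2 mod 4141 = 4140. x_1 ≡ −1, so 1143 is not a witness.
Base 1349: x_0 = 1349^1035 mod 4141 = 1. x_0 = 1, so 1349 is not a witness.
No listed base is a witness for 4141.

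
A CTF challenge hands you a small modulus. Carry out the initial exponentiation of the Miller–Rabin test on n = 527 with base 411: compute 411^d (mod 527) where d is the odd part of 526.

419

n − 1 = 526 = 2^1 · 263, so s = 1 and d = 263.
411^263 mod 527 = 419.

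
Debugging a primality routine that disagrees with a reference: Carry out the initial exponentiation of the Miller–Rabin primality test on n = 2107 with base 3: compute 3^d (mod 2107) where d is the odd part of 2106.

27

n − 1 = 2106 = 2^1 · 1053, so s = 1 and d = 1053.
Repeated squaring mod 2107: 3^1 ≡ 3, 3^2 ≡ 9, 3^4 ≡ 81, 3^8 ≡ 240, 3^16 ≡ 711, 3^32 ≡ 1948, 3^64 ≡ 2104, 3^128 ≡ 9, 3^256 ≡ 81, 3^512 ≡ 240, 3^1024 ≡ 711.
1053 = 1024 + 16 + 8 + 4 + 1, so 3^1053 ≡ 711·711·240·81·3 ≡ 27 (mod 2107).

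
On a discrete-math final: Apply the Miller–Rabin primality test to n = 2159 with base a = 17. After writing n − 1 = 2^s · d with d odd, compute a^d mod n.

n − 1 = 2158 = 2^1 · 1079, so s = 1 and d = 1079.
17^1079 mod 2159 = 374.

374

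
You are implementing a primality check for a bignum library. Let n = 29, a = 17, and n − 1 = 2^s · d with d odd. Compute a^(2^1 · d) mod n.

28

n − 1 = 28 = 2^2 · 7, so s = 2 and d = 7.
Repeated squaring mod 29: 17^1 ≡ 17, 17^2 ≡ 28, 17^4 ≡ 1.
7 = 4 + 2 + 1, so 17^7 ≡ 1·28·17 ≡ 12 (mod 29).
x_0 = 12.
x_1 = 12^2 mod 29 = 28.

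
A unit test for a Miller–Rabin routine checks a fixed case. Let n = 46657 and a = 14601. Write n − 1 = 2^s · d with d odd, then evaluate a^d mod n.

38745

n − 1 = 46656 = 2^6 · 729, so s = 6 and d = 729.
14601^729 mod 46657 = 38745.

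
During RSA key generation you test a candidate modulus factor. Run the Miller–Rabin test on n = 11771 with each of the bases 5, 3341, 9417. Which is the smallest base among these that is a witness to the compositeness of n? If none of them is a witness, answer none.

5

n − 1 = 11770 = 2^1 · 5885, so s = 1 and d = 5885.
Base 5: x_0 = 5^5885 mod 11771 = 10157. x_0 ∉ {1, 11770} and s = 1, so 5 is a Miller–Rabin witness and 11771 is composite.
Base 3341: x_0 = 3341^5885 mod 11771 = 3373. x_0 ∉ {1, 11770} and s = 1, so 3341 is a Miller–Rabin witness and 11771 is composite.
Base 9417: x_0 = 9417^5885 mod 11771 = 2837. x_0 ∉ {1, 11770} and s = 1, so 9417 is a Miller–Rabin witness and 11771 is composite.
The smallest witness among the given bases is 5.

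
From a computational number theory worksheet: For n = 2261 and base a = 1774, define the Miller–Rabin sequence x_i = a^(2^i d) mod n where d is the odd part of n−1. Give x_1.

695

n − 1 = 2260 = 2^2 · 565, so s = 2 and d = 565.
x_0 = 1774^565 mod 2261 = 976.
x_1 = 976^2 mod 2261 = 695.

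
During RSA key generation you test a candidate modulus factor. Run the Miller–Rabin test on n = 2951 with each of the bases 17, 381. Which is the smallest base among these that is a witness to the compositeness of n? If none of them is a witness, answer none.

17

n − 1 = 2950 = 2^1 · 1475, so s = 1 and d = 1475.
Base 17: x_0 = 17^1475 mod 2951 = 2519. x_0 ∉ {1, 2950} and s = 1, so 17 is a Miller–Rabin witness and 2951 is composite.
Base 381: x_0 = 381^1475 mod 2951 = 2181. x_0 ∉ {1, 2950} and s = 1, so 381 is a Miller–Rabin witness and 2951 is composite.
The smallest witness among the given bases is 17.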